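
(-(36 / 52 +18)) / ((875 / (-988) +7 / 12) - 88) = 13851 / 65432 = 0.21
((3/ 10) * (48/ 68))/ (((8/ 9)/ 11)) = 891/ 340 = 2.62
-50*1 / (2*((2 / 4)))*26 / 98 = -650 / 49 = -13.27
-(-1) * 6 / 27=2 / 9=0.22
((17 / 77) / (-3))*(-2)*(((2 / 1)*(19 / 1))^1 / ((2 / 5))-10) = 2890 / 231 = 12.51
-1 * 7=-7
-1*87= -87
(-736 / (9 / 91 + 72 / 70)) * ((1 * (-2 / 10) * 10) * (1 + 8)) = 11750.18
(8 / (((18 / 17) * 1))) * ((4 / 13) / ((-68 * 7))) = -4 / 819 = -0.00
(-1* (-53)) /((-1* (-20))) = 53 /20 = 2.65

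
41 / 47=0.87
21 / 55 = 0.38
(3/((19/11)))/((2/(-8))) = -132/19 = -6.95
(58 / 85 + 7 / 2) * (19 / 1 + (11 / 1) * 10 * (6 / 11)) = 56169 / 170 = 330.41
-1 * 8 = -8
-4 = -4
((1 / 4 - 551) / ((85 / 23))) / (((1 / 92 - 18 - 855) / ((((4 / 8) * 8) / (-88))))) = -1165387 / 150189050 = -0.01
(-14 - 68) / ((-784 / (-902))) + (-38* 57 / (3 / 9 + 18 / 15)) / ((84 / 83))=-6717523 / 4508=-1490.13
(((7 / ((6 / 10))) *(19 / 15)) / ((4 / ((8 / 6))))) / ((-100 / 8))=-266 / 675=-0.39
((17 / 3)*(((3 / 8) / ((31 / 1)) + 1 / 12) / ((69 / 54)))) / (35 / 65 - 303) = -15691 / 11214064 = -0.00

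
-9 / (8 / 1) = -9 / 8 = -1.12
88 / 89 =0.99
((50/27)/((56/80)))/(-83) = -500/15687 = -0.03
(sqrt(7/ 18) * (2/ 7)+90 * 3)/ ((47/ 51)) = 293.17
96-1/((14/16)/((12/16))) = 666/7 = 95.14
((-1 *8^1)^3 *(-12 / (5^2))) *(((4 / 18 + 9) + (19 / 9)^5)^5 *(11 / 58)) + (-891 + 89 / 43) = 121806856281129951798985378261704931664 / 7460156588764501484970837525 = 16327654095.70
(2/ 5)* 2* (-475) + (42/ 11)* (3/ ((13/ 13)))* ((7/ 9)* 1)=-4082/ 11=-371.09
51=51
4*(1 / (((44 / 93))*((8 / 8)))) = 93 / 11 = 8.45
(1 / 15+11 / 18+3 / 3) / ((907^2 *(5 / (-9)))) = -151 / 41132450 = -0.00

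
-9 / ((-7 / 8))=72 / 7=10.29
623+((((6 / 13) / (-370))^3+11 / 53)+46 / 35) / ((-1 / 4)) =3183778461917393 / 5160825226375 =616.91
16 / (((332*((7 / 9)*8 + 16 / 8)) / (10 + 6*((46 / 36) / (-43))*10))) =6360 / 132053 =0.05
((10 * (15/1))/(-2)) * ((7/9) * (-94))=5483.33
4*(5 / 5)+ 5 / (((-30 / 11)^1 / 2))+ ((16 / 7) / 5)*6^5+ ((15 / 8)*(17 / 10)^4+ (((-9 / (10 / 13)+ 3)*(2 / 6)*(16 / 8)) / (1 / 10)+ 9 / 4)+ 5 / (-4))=1180615423 / 336000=3513.74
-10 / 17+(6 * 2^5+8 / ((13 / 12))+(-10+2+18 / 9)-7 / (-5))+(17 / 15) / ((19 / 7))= 12257758 / 62985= 194.61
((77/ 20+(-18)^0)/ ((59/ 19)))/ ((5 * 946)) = 1843/ 5581400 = 0.00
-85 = -85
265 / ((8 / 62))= 8215 / 4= 2053.75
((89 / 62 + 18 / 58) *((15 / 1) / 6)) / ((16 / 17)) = 266815 / 57536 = 4.64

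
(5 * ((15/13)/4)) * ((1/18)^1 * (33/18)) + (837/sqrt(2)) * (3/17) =275/1872 + 2511 * sqrt(2)/34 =104.59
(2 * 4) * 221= 1768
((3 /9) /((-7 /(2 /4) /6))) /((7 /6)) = -6 /49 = -0.12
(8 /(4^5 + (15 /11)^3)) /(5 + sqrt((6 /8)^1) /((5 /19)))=5324000 /1936074023 - 2023120 * sqrt(3) /1936074023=0.00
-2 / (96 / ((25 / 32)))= -25 / 1536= -0.02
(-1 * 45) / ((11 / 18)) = -810 / 11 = -73.64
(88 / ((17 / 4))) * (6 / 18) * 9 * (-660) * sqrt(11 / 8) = -174240 * sqrt(22) / 17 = -48074.00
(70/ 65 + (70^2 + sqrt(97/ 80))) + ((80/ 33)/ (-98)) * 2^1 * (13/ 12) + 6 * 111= sqrt(485)/ 20 + 351073192/ 63063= 5568.12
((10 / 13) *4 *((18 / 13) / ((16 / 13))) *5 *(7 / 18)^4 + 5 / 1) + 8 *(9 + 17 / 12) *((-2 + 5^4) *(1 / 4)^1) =1968875185 / 151632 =12984.56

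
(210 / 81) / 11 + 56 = 56.24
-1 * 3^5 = -243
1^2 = 1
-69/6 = -23/2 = -11.50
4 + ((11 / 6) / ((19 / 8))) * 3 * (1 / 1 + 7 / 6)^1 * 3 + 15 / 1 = 647 / 19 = 34.05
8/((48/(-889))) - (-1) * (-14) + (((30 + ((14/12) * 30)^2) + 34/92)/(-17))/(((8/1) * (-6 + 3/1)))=-159.09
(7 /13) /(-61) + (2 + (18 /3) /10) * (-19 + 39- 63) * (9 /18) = -443357 /7930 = -55.91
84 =84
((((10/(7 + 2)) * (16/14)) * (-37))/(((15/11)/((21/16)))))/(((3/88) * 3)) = -442.17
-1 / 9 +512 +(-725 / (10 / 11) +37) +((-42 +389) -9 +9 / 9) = 1627 / 18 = 90.39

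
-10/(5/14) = -28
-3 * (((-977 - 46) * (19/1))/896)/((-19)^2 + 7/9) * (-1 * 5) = -238545/265216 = -0.90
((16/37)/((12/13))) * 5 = 260/111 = 2.34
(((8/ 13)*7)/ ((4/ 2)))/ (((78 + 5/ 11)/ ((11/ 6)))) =1694/ 33657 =0.05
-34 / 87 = -0.39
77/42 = 11/6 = 1.83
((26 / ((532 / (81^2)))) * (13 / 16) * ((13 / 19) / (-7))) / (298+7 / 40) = -72072585 / 843906812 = -0.09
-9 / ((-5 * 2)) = 9 / 10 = 0.90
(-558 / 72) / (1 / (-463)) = 14353 / 4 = 3588.25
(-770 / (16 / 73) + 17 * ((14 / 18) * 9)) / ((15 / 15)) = -27153 / 8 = -3394.12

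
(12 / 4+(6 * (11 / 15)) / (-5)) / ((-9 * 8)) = -53 / 1800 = -0.03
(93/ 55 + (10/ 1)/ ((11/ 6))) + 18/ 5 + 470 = 26441/ 55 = 480.75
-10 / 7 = -1.43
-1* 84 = -84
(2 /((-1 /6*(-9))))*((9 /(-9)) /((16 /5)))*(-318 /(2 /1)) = 265 /4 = 66.25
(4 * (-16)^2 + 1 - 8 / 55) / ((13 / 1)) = 56367 / 715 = 78.83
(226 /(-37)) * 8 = -1808 /37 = -48.86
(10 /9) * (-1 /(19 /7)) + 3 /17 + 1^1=2230 /2907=0.77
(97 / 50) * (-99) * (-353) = 3389859 / 50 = 67797.18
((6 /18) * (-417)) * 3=-417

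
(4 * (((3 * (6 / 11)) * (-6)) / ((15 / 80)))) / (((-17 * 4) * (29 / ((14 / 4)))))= 2016 / 5423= 0.37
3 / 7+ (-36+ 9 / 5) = -1182 / 35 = -33.77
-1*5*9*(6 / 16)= -135 / 8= -16.88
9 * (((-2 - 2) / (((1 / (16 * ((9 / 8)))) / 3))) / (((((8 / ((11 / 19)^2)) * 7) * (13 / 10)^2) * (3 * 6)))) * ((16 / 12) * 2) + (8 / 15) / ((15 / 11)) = -60428456 / 96089175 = -0.63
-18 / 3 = -6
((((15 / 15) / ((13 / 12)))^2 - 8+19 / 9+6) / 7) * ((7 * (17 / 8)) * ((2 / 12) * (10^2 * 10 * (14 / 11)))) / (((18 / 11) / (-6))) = -21791875 / 13689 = -1591.93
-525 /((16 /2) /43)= -2821.88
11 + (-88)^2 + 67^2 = 12244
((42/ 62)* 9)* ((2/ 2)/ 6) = 63/ 62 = 1.02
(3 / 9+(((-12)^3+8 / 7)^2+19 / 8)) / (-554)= -3506877041 / 651504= -5382.74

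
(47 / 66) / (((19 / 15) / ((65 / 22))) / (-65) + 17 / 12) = 1985750 / 3931983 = 0.51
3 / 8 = 0.38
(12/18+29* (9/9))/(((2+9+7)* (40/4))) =0.16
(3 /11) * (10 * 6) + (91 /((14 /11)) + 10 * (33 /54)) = 18607 /198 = 93.97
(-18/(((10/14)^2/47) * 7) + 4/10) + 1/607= -3588559/15175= -236.48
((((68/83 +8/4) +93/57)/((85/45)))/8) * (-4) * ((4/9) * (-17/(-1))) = -14038/1577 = -8.90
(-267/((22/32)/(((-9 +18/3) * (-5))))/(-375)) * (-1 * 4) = -17088/275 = -62.14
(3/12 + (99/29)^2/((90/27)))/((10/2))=63011/84100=0.75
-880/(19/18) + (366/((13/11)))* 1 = -523.99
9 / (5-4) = 9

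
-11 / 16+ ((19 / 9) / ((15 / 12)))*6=9.45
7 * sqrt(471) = 151.92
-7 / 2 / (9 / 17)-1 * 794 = -14411 / 18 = -800.61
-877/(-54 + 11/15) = 16.46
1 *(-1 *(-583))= 583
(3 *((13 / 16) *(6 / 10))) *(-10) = -117 / 8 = -14.62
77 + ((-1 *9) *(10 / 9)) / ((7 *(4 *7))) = 7541 / 98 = 76.95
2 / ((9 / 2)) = 4 / 9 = 0.44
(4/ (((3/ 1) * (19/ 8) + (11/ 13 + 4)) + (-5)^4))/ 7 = 416/ 463715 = 0.00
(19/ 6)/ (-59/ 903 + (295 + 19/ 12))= 11438/ 1071023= 0.01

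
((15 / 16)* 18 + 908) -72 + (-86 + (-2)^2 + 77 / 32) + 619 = 44553 / 32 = 1392.28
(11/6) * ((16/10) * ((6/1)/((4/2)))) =44/5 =8.80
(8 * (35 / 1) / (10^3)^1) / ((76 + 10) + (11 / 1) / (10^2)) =28 / 8611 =0.00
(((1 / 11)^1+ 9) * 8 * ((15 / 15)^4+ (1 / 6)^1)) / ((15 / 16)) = 8960 / 99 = 90.51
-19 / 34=-0.56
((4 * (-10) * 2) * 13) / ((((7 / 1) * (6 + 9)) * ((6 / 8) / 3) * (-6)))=416 / 63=6.60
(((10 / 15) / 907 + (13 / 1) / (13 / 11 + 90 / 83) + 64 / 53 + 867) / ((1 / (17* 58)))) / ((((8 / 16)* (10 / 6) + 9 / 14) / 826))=1486633591334595592 / 3083225869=482168240.18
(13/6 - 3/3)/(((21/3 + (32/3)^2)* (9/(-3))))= -0.00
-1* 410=-410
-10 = -10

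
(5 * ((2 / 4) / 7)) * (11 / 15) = 11 / 42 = 0.26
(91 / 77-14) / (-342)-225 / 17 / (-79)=345271 / 1684122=0.21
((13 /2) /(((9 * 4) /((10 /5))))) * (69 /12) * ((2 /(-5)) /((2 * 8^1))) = -299 /5760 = -0.05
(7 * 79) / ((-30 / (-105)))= 3871 / 2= 1935.50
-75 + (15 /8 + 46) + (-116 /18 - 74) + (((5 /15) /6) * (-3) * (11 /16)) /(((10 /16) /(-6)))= -38329 /360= -106.47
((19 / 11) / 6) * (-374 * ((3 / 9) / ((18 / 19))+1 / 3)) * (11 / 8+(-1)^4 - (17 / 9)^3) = 304188803 / 944784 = 321.97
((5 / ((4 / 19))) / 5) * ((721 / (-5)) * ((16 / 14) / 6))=-1957 / 15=-130.47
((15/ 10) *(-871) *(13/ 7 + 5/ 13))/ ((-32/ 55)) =563805/ 112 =5033.97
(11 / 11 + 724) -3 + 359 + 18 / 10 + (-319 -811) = -47.20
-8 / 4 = -2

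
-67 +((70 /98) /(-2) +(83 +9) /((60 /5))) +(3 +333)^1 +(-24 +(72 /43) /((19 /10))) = 8687989 /34314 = 253.19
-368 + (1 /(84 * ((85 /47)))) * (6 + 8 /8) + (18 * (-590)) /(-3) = 3235487 /1020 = 3172.05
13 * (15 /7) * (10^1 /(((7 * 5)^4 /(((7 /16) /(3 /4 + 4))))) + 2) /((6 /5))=42360513 /912380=46.43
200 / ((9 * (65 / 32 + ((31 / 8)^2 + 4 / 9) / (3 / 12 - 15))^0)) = 200 / 9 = 22.22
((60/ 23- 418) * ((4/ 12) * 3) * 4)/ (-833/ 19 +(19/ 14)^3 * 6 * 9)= -996214688/ 54643193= -18.23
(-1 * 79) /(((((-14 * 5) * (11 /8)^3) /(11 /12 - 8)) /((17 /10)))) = -730592 /139755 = -5.23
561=561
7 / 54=0.13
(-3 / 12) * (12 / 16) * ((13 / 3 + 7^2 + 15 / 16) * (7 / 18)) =-18235 / 4608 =-3.96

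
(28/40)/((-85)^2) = 7/72250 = 0.00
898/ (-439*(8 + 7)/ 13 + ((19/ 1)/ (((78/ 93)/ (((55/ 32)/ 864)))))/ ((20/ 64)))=-40345344/ 22751281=-1.77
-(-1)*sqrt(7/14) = 0.71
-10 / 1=-10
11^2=121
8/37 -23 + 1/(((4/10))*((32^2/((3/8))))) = -13811157/606208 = -22.78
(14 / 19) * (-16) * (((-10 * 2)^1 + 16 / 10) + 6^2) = -19712 / 95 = -207.49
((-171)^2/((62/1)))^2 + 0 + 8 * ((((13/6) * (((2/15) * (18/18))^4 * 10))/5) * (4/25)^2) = 81161628103514531/364879687500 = 222433.94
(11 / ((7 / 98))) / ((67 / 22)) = 3388 / 67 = 50.57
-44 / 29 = -1.52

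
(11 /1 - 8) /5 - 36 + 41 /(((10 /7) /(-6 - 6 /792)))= -274319 /1320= -207.82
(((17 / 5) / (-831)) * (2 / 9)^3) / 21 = -136 / 63608895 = -0.00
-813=-813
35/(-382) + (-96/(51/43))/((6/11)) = -2892761/19482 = -148.48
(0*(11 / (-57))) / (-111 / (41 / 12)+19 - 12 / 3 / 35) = 0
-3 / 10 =-0.30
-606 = -606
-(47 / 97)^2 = -2209 / 9409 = -0.23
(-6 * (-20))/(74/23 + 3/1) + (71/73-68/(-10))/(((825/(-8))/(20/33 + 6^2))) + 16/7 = 17025201112/904278375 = 18.83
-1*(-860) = 860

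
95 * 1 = 95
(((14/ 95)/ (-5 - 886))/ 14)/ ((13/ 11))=-0.00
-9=-9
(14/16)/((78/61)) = 427/624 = 0.68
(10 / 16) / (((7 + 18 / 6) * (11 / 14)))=7 / 88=0.08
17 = 17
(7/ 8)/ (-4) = -7/ 32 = -0.22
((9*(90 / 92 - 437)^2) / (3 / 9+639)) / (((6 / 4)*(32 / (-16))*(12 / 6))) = -3620549241 / 8116976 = -446.05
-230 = -230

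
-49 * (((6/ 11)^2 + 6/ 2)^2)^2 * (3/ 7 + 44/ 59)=-86046133771395/ 12647173979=-6803.59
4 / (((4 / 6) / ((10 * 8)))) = 480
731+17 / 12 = 8789 / 12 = 732.42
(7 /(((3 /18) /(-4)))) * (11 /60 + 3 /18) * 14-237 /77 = -318117 /385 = -826.28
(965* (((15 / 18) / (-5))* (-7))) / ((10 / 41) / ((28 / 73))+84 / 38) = 36835015 / 93129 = 395.53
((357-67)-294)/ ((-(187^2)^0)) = 4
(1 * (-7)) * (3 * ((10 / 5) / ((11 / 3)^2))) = -378 / 121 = -3.12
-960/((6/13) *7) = -2080/7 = -297.14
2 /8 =0.25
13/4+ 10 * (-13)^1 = -507/4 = -126.75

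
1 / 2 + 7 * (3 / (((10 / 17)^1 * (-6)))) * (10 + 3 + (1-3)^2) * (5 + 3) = -8087 / 10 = -808.70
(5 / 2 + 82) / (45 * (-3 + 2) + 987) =169 / 1884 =0.09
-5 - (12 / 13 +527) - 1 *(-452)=-1052 / 13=-80.92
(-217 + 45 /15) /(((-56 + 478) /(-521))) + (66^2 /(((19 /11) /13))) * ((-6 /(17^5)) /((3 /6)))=1502325392345 /5692206713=263.93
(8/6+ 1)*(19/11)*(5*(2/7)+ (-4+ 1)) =-19/3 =-6.33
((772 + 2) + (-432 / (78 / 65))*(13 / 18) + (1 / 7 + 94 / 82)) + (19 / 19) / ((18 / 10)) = 1332427 / 2583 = 515.84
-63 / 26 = -2.42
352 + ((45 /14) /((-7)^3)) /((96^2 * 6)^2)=574261555101691 /1631424872448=352.00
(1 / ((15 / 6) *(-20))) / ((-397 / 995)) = 199 / 3970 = 0.05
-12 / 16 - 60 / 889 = -2907 / 3556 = -0.82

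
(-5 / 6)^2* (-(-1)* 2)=1.39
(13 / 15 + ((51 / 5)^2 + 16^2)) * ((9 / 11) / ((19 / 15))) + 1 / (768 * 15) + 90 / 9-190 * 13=-5361610543 / 2407680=-2226.88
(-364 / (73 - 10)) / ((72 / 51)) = -4.09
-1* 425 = -425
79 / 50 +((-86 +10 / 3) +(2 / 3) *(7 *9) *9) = 44537 / 150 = 296.91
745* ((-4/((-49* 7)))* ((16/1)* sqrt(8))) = 393.18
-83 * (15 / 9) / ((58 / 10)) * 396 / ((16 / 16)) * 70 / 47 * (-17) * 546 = 177963786000 / 1363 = 130567708.00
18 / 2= 9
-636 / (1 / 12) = -7632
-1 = -1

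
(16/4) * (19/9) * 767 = 58292/9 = 6476.89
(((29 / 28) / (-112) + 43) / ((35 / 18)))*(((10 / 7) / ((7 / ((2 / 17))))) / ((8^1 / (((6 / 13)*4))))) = 3640113 / 29714776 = 0.12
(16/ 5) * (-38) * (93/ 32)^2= -164331/ 160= -1027.07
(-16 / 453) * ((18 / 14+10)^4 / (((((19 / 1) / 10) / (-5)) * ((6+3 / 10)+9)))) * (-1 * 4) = -1246402592000 / 3161807271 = -394.21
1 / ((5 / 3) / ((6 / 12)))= 3 / 10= 0.30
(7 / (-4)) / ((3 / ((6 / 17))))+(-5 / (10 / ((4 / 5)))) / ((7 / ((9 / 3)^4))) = -5753 / 1190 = -4.83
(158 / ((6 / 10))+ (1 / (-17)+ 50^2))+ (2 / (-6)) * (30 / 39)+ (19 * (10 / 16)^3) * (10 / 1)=158944887 / 56576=2809.40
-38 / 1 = -38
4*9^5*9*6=12754584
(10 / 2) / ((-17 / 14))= -70 / 17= -4.12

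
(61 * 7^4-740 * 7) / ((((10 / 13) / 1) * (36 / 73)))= 134075669 / 360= 372432.41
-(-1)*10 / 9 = 10 / 9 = 1.11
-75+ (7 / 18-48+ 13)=-1973 / 18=-109.61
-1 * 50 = -50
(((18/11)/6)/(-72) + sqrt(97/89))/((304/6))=-1/13376 + 3*sqrt(8633)/13528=0.02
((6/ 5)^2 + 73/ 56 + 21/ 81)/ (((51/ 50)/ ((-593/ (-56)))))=67309651/ 2159136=31.17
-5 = -5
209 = 209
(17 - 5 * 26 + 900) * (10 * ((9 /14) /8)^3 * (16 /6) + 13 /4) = 225547117 /87808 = 2568.64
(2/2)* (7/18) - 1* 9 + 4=-83/18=-4.61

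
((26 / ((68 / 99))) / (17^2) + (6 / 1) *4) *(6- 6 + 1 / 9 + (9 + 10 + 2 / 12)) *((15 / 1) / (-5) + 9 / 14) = -43097747 / 39304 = -1096.52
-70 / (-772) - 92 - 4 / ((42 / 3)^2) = -1738759 / 18914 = -91.93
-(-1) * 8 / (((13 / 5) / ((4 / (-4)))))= -40 / 13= -3.08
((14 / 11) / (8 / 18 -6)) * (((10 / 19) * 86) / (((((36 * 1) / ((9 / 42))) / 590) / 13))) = -473.41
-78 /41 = -1.90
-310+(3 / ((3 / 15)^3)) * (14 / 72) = -2845 / 12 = -237.08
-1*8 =-8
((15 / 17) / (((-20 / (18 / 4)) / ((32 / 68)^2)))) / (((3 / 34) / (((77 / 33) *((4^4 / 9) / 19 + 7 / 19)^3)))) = -3635717008 / 481686993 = -7.55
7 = 7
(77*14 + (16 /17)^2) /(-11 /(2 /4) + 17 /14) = -4365172 /84099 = -51.91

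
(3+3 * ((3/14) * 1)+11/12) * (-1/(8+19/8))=-0.44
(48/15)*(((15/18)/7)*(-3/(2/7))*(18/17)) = -72/17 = -4.24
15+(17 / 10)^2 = 17.89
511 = 511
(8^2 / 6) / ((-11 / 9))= -96 / 11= -8.73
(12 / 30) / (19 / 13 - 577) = -0.00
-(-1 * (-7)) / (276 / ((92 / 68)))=-7 / 204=-0.03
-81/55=-1.47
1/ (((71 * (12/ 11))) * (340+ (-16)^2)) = 11/ 507792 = 0.00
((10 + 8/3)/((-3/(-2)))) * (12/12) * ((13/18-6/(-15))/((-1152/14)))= -13433/116640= -0.12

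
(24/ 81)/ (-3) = -8/ 81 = -0.10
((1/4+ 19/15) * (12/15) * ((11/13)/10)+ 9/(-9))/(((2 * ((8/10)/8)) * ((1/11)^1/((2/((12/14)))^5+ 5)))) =-3660.27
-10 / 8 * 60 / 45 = -5 / 3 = -1.67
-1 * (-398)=398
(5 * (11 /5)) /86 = 11 /86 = 0.13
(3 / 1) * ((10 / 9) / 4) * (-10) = -25 / 3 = -8.33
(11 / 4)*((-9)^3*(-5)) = 40095 / 4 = 10023.75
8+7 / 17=143 / 17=8.41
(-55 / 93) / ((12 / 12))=-55 / 93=-0.59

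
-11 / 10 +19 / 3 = 157 / 30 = 5.23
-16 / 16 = -1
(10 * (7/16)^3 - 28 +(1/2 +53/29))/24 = -491667/475136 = -1.03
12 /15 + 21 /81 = 143 /135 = 1.06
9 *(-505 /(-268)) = 4545 /268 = 16.96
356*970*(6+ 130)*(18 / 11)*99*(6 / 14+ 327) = 2491106118582.86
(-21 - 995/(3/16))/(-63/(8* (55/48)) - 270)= 879065/45684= 19.24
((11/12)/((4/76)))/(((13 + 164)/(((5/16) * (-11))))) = -11495/33984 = -0.34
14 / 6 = 7 / 3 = 2.33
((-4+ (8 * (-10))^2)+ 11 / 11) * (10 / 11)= 63970 / 11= 5815.45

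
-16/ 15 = -1.07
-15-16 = -31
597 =597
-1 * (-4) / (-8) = -1 / 2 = -0.50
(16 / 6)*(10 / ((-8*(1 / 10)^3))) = -10000 / 3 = -3333.33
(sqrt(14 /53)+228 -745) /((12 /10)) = -2585 /6+5 * sqrt(742) /318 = -430.41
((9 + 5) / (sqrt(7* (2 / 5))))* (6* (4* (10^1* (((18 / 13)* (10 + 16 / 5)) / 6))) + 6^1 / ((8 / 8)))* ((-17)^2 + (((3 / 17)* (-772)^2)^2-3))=30631473490931556* sqrt(70) / 3757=68214345019165.90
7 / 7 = 1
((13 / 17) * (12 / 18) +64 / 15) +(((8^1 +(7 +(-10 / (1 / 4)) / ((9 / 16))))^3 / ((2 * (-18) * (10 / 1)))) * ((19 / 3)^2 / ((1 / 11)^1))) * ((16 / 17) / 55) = 18620906944 / 5019165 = 3709.96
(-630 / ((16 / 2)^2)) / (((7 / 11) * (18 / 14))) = -385 / 32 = -12.03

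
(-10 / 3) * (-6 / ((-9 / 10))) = -200 / 9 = -22.22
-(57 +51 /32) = -1875 /32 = -58.59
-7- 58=-65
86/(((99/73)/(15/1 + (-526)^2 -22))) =192991998/11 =17544727.09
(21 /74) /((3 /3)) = 21 /74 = 0.28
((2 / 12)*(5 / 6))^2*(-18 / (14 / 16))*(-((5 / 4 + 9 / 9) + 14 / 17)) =5225 / 4284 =1.22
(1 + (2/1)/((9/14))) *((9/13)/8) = 37/104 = 0.36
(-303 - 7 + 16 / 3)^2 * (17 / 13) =14201732 / 117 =121382.32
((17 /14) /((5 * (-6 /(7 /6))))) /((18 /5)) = -17 /1296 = -0.01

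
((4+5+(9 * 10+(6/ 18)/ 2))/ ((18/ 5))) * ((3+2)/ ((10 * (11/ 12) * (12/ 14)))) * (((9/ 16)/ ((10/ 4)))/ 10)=833/ 2112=0.39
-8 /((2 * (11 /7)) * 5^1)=-28 /55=-0.51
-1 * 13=-13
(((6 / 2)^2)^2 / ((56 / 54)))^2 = 4782969 / 784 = 6100.73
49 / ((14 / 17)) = 119 / 2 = 59.50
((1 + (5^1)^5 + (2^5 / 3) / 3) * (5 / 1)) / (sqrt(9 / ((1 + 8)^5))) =1267470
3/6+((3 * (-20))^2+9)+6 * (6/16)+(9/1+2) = 14491/4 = 3622.75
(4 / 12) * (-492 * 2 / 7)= -328 / 7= -46.86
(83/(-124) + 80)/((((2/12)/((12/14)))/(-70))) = -885330/31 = -28559.03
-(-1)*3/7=0.43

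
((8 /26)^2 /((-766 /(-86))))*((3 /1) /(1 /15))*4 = 123840 /64727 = 1.91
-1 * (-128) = 128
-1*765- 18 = -783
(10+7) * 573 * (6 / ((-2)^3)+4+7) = 399381 / 4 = 99845.25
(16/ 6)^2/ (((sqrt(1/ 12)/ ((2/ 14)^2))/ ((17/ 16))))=136*sqrt(3)/ 441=0.53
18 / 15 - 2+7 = 31 / 5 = 6.20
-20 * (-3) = 60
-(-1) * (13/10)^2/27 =0.06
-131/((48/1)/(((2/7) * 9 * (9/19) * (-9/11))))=31833/11704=2.72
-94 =-94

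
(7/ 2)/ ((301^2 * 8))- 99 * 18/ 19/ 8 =-46128833/ 3934672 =-11.72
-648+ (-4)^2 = -632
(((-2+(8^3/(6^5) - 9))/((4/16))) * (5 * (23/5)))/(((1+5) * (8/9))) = -188.61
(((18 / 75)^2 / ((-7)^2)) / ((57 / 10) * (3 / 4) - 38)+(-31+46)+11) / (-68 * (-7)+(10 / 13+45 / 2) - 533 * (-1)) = 0.03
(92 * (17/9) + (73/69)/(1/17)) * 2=79390/207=383.53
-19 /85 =-0.22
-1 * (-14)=14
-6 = -6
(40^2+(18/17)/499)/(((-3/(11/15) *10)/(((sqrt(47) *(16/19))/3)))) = -1194407984 *sqrt(47)/108794475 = -75.27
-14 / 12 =-7 / 6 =-1.17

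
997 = 997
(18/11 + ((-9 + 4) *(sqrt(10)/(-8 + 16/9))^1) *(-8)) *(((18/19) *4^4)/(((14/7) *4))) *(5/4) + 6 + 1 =14423/209 - 32400 *sqrt(10)/133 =-701.35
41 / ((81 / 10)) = 410 / 81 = 5.06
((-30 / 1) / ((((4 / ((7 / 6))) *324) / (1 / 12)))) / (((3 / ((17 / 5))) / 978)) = -19397 / 7776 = -2.49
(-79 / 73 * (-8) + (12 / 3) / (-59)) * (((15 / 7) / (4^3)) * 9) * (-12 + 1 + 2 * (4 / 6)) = -12069945 / 482384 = -25.02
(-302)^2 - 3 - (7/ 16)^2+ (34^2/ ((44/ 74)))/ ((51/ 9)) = 257787621/ 2816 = 91543.90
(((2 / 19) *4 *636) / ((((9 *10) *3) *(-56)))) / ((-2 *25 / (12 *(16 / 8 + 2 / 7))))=3392 / 349125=0.01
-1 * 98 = -98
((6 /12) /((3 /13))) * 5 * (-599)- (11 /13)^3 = -85548181 /13182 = -6489.77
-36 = -36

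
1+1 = 2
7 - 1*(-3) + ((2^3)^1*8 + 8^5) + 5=32847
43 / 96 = 0.45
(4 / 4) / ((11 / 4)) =4 / 11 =0.36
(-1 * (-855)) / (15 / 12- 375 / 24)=-1368 / 23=-59.48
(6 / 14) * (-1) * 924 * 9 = -3564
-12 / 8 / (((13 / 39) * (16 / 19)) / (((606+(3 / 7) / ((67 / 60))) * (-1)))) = 24315687 / 7504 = 3240.36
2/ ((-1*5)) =-2/ 5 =-0.40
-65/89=-0.73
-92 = -92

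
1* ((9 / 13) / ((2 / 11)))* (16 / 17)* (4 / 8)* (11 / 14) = 2178 / 1547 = 1.41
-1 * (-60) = 60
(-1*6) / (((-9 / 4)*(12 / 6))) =4 / 3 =1.33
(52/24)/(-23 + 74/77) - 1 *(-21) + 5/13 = 2817583/132366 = 21.29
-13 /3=-4.33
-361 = -361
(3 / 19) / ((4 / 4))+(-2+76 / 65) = -0.67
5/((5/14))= 14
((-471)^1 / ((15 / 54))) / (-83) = 8478 / 415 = 20.43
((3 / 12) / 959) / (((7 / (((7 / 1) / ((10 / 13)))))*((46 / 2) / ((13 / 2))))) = 169 / 1764560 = 0.00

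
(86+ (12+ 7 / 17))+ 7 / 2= 101.91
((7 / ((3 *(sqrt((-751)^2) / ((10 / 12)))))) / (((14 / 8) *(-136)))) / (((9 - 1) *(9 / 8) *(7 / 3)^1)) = -5 / 9651852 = -0.00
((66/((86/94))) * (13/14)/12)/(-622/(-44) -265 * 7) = -73931/24380398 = -0.00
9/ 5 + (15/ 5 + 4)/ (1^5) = 44/ 5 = 8.80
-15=-15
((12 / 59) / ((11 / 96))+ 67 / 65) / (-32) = -118363 / 1349920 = -0.09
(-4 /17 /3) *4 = -16 /51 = -0.31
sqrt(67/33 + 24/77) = sqrt(124971)/231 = 1.53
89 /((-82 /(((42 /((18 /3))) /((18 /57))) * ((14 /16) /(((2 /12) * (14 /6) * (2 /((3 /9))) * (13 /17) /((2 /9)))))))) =-201229 /76752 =-2.62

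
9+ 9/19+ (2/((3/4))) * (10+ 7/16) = 4253/114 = 37.31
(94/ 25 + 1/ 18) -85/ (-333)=7531/ 1850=4.07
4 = 4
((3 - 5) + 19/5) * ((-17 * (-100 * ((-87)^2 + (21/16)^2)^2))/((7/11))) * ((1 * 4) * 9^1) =284479668805278375/28672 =9921863448844.81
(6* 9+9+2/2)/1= 64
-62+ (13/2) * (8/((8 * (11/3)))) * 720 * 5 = 69518/11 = 6319.82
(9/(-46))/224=-0.00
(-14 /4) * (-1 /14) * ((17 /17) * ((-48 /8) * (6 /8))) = -9 /8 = -1.12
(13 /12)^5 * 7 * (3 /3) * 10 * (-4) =-12995255 /31104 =-417.80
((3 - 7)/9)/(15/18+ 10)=-0.04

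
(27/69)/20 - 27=-26.98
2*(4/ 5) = 1.60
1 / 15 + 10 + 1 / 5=154 / 15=10.27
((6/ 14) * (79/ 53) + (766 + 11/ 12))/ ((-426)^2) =3417157/ 807931152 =0.00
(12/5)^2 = 144/25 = 5.76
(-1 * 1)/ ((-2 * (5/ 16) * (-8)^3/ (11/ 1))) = -0.03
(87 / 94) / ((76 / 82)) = 3567 / 3572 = 1.00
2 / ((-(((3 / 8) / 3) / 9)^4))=-53747712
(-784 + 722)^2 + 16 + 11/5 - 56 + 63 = 19346/5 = 3869.20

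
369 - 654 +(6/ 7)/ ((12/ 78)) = -1956/ 7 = -279.43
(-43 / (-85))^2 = 1849 / 7225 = 0.26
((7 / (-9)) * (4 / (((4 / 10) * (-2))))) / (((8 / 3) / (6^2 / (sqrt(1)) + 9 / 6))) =875 / 16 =54.69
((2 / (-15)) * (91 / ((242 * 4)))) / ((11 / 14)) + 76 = 3034043 / 39930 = 75.98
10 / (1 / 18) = 180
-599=-599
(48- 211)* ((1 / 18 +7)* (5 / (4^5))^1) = -103505 / 18432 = -5.62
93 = 93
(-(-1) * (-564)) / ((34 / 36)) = -10152 / 17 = -597.18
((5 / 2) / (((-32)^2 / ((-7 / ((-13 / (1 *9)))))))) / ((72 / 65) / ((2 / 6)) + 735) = 525 / 32761856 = 0.00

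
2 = 2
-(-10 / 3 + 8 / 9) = 22 / 9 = 2.44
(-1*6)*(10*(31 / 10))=-186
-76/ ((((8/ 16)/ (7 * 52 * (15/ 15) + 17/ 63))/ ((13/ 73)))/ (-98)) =634861136/ 657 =966303.10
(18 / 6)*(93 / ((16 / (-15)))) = -261.56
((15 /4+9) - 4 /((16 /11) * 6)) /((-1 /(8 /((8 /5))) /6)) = -1475 /4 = -368.75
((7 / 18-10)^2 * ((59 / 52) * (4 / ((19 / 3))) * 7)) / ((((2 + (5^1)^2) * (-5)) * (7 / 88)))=-38847842 / 900315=-43.15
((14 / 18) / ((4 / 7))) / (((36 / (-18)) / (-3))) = 49 / 24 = 2.04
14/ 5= 2.80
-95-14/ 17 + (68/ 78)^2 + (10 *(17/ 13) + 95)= 336488/ 25857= 13.01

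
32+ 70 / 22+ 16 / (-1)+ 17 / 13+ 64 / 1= 12082 / 143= 84.49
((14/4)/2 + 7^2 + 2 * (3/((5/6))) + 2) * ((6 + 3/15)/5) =37169/500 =74.34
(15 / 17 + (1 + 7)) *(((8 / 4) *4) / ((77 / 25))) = 30200 / 1309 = 23.07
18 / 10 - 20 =-91 / 5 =-18.20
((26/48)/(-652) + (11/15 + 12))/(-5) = -996191/391200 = -2.55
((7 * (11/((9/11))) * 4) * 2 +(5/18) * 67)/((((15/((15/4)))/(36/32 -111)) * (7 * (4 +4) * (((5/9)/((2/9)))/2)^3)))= -1356297/7000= -193.76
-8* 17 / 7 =-136 / 7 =-19.43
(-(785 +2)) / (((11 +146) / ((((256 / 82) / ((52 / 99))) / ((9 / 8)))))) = -2216192 / 83681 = -26.48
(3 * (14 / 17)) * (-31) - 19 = -1625 / 17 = -95.59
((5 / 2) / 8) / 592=5 / 9472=0.00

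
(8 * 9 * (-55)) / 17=-3960 / 17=-232.94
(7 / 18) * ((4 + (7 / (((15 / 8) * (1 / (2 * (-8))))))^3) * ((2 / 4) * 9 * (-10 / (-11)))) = -2517583726 / 7425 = -339068.52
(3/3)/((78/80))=40/39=1.03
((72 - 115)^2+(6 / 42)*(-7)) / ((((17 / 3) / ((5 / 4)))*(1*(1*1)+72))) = 6930 / 1241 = 5.58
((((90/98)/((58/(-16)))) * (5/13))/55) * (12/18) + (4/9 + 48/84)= 1855696/1828827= 1.01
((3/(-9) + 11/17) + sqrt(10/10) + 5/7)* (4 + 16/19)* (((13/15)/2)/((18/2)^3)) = 432952/74172105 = 0.01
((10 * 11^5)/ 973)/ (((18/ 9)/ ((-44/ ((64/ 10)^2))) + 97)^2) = 121794818750/ 666020999637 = 0.18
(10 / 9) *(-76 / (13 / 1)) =-760 / 117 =-6.50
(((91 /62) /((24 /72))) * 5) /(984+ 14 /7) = 1365 /61132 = 0.02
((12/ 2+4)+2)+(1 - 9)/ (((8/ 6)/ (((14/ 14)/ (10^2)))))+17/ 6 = 1108/ 75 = 14.77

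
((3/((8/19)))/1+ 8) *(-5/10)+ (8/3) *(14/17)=-4379/816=-5.37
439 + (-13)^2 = 608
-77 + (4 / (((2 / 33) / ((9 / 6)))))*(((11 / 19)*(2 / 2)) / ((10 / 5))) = -1837 / 38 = -48.34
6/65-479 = -31129/65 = -478.91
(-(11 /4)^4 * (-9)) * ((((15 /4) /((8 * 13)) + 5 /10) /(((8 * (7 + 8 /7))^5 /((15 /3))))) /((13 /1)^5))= 274369485005 /86622708963564576571392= 0.00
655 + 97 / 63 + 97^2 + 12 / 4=634318 / 63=10068.54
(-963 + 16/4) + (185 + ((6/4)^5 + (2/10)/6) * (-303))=-493601/160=-3085.01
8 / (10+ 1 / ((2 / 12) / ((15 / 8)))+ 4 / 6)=96 / 263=0.37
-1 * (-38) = 38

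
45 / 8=5.62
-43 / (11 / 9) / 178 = -387 / 1958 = -0.20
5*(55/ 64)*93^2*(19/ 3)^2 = 95403275/ 64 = 1490676.17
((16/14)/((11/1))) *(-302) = -2416/77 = -31.38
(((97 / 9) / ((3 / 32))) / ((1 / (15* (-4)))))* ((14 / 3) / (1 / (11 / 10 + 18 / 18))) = -67598.22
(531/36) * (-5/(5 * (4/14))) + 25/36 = -3667/72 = -50.93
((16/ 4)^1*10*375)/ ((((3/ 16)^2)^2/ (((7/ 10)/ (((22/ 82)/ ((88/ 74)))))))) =37617664000/ 999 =37655319.32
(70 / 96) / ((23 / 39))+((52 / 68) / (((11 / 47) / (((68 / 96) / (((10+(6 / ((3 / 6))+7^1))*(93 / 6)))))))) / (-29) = 391399853 / 316606224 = 1.24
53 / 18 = 2.94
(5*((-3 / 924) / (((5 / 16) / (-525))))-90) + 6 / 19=-62.41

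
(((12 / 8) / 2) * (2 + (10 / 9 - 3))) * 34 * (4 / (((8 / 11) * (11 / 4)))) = 5.67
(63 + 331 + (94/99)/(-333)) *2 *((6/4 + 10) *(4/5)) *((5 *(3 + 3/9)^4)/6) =5974895840000/8010981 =745838.22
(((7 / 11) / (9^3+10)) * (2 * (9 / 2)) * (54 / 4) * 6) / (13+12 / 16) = 20412 / 447095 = 0.05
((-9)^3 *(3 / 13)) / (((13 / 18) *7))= -39366 / 1183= -33.28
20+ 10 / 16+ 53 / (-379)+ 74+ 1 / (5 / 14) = 1474843 / 15160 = 97.29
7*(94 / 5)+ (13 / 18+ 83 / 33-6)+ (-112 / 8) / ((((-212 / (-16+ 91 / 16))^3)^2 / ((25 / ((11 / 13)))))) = 48568211349320348812118689 / 376973016495723003248640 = 128.84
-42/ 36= -7/ 6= -1.17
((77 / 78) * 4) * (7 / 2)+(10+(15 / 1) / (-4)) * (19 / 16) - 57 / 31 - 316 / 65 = 5626063 / 386880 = 14.54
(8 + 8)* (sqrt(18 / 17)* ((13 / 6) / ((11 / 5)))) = 520* sqrt(34) / 187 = 16.21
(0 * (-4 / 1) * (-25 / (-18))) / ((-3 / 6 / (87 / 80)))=0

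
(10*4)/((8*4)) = 1.25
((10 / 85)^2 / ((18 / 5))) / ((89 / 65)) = 650 / 231489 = 0.00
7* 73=511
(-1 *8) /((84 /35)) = -10 /3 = -3.33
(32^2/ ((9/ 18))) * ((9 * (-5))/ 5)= -18432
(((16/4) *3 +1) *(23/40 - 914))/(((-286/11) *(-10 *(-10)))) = 36537/8000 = 4.57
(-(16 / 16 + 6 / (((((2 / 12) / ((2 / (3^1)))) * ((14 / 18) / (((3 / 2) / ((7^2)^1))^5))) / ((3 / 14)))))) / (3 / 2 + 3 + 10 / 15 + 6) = -332190951873 / 3709464969868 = -0.09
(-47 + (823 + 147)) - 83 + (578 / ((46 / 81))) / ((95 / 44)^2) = 219682824 / 207575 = 1058.33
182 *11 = 2002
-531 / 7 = -75.86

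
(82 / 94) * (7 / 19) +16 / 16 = 1180 / 893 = 1.32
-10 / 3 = -3.33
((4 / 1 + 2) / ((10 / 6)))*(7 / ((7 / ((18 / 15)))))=108 / 25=4.32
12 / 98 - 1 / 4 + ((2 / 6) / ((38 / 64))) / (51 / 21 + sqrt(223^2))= -1102373 / 8814708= -0.13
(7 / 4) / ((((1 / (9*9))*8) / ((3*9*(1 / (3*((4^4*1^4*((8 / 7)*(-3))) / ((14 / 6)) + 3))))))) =-83349 / 195040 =-0.43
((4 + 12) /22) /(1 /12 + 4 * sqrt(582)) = -96 /14750197 + 4608 * sqrt(582) /14750197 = 0.01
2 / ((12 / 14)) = 7 / 3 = 2.33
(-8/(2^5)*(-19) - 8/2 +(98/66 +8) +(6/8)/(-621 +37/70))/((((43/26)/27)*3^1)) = 176013159/3160586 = 55.69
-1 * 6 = -6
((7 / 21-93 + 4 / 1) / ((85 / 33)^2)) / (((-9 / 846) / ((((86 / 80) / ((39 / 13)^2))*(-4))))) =-65047906 / 108375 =-600.21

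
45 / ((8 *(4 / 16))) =45 / 2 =22.50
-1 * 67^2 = -4489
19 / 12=1.58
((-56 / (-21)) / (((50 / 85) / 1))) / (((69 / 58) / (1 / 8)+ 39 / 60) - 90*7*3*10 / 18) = -7888 / 1809309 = -0.00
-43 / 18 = -2.39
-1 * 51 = -51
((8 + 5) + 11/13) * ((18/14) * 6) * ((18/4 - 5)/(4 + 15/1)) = -4860/1729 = -2.81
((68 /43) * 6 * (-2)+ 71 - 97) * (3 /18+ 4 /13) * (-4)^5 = 36637696 /1677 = 21847.17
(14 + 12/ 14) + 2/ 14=15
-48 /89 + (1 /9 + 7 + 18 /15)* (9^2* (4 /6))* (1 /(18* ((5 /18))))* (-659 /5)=-131618844 /11125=-11830.91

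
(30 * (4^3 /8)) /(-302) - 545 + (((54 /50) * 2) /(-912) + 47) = -286209759 /573800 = -498.80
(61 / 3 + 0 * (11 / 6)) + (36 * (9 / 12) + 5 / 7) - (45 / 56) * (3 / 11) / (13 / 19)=47.73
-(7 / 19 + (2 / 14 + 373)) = -49677 / 133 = -373.51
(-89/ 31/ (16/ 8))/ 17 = -0.08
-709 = -709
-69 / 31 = -2.23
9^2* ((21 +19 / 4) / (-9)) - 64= -1183 / 4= -295.75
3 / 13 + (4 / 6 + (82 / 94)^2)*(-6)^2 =1482543 / 28717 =51.63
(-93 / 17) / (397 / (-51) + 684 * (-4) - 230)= 279 / 151663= 0.00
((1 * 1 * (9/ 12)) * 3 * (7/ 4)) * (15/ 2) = 945/ 32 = 29.53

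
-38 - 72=-110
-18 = -18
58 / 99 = 0.59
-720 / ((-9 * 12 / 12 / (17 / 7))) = 1360 / 7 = 194.29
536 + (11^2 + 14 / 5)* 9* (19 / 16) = 148729 / 80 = 1859.11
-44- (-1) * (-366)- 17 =-427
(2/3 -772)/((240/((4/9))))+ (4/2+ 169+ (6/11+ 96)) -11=255.12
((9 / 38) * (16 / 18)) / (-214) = -2 / 2033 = -0.00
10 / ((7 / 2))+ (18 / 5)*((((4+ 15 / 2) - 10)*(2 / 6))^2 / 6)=421 / 140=3.01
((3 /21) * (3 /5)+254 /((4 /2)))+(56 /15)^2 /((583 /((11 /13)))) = 137932192 /1085175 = 127.11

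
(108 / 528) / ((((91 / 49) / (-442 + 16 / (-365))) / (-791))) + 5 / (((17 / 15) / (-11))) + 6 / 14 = 477803607111 / 12422410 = 38463.04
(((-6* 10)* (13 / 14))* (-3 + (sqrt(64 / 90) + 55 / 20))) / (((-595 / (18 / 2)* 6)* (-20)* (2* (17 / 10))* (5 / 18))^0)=195 / 14 - 104* sqrt(10) / 7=-33.05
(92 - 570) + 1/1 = -477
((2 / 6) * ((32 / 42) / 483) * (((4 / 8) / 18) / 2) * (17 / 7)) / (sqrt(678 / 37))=17 * sqrt(25086) / 649872153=0.00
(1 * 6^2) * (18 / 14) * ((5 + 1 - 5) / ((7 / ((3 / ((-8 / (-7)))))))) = 243 / 14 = 17.36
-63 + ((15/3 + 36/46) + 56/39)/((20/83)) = -118559/3588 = -33.04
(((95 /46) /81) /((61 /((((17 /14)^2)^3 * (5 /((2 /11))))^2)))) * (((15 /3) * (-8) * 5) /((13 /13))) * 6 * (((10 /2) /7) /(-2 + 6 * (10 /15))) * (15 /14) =-104644415889939104609375 /70155655093160534016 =-1491.60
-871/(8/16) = -1742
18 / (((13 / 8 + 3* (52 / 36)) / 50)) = 21600 / 143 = 151.05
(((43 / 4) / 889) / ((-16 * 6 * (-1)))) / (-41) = -43 / 13996416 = -0.00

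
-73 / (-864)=73 / 864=0.08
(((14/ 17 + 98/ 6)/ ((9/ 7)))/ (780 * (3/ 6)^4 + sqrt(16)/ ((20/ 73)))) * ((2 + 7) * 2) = 35000/ 9231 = 3.79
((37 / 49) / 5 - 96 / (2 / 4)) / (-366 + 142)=47003 / 54880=0.86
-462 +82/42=-9661/21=-460.05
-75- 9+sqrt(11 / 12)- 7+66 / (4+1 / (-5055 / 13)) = -136837 / 1837+sqrt(33) / 6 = -73.53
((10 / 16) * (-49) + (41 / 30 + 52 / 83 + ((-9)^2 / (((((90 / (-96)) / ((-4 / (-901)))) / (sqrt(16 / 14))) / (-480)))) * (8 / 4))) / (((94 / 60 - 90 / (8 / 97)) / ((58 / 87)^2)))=570346 / 48839607 - 17694720 * sqrt(14) / 412357967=-0.15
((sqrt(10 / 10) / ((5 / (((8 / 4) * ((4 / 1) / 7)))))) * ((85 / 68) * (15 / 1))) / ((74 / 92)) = 1380 / 259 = 5.33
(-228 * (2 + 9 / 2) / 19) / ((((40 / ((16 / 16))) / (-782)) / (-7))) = -106743 / 10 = -10674.30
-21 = -21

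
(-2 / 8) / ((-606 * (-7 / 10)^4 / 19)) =23750 / 727503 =0.03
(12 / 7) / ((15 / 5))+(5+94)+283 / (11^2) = 86318 / 847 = 101.91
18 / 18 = 1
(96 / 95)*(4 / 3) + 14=1458 / 95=15.35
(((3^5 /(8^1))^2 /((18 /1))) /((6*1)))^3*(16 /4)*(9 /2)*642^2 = 9700607289512907 /2097152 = 4625610012.78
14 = 14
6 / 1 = 6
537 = 537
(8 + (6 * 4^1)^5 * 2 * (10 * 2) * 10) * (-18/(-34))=28665446472/17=1686202733.65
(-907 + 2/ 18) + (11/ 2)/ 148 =-906.85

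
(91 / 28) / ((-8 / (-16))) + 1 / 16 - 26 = -311 / 16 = -19.44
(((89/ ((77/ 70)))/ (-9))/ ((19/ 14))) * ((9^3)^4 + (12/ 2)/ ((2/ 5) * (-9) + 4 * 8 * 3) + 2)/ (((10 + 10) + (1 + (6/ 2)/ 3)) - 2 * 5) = -155904307309.01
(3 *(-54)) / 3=-54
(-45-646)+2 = -689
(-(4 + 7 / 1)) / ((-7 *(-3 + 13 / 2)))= 22 / 49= 0.45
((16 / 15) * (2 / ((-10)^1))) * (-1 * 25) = 16 / 3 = 5.33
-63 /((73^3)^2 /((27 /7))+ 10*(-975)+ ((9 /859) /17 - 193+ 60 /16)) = -99358812 /61878128106522731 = -0.00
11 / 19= 0.58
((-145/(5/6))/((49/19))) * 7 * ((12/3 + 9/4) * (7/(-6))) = 13775/4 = 3443.75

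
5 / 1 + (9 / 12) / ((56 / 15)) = 1165 / 224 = 5.20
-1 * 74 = -74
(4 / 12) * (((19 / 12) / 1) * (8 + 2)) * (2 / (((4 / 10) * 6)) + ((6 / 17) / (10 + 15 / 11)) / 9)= 202711 / 45900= 4.42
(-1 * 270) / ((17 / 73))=-19710 / 17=-1159.41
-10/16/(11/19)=-95/88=-1.08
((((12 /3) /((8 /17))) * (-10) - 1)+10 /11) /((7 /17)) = -15912 /77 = -206.65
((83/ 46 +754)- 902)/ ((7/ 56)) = -26900/ 23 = -1169.57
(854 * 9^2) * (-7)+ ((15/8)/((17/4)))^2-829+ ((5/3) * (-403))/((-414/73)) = -348118439537/717876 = -484928.37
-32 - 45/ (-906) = -9649/ 302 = -31.95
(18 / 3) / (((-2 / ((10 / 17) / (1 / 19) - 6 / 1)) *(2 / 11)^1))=-1452 / 17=-85.41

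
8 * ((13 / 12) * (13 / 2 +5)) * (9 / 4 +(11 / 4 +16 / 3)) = 9269 / 9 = 1029.89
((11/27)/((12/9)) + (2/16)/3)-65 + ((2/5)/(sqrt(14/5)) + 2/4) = -4619/72 + sqrt(70)/35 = -63.91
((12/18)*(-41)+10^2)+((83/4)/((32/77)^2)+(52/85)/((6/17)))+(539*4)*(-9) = -393409673/20480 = -19209.46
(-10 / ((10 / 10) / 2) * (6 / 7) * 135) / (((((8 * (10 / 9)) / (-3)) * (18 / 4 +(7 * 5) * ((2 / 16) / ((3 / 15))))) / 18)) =787320 / 1477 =533.05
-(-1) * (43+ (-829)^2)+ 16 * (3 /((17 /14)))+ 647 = 11695499 /17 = 687970.53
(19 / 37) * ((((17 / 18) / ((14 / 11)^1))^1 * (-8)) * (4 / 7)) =-1.74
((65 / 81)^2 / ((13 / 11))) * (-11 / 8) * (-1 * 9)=39325 / 5832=6.74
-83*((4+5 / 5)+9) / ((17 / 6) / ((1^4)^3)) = -6972 / 17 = -410.12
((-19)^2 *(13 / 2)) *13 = 61009 / 2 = 30504.50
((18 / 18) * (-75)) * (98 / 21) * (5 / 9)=-194.44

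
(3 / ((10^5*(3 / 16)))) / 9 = 1 / 56250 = 0.00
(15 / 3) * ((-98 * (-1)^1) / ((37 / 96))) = 47040 / 37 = 1271.35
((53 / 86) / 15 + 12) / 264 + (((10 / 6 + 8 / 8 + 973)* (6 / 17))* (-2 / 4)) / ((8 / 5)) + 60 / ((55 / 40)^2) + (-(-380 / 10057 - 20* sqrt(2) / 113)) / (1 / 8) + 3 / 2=-47412524402443 / 640477229040 + 160* sqrt(2) / 113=-72.02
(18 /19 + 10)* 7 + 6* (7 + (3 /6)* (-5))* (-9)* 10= -44714 /19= -2353.37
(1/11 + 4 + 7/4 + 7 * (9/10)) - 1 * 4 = 1791/220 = 8.14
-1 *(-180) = 180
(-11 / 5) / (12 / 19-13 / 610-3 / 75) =-127490 / 33047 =-3.86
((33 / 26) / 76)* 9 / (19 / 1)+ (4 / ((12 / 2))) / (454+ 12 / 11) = 2643157 / 281917896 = 0.01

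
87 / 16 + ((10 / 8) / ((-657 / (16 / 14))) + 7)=915041 / 73584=12.44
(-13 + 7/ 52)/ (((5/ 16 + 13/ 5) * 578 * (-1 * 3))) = 0.00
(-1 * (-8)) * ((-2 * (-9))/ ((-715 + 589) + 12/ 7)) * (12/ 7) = -1.99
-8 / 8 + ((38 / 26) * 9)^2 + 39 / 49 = 1431119 / 8281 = 172.82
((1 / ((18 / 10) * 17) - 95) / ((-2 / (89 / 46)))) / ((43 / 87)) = 18750965 / 100878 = 185.88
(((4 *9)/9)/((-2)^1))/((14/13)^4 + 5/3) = -171366/258053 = -0.66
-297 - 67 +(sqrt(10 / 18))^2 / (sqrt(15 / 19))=-364 +sqrt(285) / 27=-363.37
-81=-81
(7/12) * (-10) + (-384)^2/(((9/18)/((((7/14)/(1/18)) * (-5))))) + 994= -79620311/6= -13270051.83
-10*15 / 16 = -75 / 8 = -9.38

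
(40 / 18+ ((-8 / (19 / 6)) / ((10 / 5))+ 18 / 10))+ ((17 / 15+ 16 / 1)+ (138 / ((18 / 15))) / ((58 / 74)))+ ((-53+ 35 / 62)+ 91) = 315422779 / 1537290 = 205.18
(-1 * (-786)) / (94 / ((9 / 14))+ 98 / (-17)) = 60129 / 10745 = 5.60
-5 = -5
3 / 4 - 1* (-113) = 455 / 4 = 113.75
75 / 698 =0.11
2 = 2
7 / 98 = 1 / 14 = 0.07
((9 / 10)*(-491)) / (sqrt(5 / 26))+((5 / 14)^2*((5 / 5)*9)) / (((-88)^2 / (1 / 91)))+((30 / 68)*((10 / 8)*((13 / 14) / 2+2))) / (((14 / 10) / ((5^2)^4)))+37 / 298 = 132661087580558893 / 349862985472 - 4419*sqrt(130) / 50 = 378172.43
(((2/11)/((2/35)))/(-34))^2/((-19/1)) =-1225/2657644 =-0.00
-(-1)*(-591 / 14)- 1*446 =-6835 / 14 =-488.21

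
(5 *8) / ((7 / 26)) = 1040 / 7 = 148.57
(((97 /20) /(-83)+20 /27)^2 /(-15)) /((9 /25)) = -935197561 /10847694960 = -0.09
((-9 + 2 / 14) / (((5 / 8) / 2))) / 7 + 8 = 968 / 245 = 3.95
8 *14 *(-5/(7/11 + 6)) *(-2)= 12320/73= 168.77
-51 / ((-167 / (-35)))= -1785 / 167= -10.69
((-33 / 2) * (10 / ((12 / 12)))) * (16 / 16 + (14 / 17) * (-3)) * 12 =49500 / 17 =2911.76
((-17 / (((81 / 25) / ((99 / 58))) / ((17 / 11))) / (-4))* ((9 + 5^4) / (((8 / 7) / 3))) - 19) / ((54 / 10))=79896895 / 75168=1062.91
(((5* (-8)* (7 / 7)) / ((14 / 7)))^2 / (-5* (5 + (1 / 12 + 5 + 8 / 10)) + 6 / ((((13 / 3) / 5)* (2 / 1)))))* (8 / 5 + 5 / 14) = -854880 / 55643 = -15.36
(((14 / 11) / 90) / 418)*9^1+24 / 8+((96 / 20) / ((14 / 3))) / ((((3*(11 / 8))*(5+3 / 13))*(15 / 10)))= 8295207 / 2735810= 3.03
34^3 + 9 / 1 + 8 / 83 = 3262987 / 83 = 39313.10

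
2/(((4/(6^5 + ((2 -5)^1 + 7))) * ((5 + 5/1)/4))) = 1556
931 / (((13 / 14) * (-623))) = -1862 / 1157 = -1.61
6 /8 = 3 /4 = 0.75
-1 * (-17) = 17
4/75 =0.05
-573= -573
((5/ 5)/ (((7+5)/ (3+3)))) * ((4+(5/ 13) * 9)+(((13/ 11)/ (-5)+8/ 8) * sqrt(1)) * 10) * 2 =2159/ 143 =15.10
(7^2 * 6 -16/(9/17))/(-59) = -2374/531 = -4.47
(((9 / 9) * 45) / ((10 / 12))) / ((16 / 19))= 513 / 8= 64.12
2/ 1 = 2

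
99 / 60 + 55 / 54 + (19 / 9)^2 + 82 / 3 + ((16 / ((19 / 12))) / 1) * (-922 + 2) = -285096163 / 30780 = -9262.38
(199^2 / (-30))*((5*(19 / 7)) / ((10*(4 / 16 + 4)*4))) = -752419 / 7140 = -105.38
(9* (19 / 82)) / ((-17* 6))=-57 / 2788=-0.02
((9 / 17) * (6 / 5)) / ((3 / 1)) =18 / 85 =0.21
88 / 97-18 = -1658 / 97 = -17.09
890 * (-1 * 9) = -8010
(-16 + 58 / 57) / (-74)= 427 / 2109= 0.20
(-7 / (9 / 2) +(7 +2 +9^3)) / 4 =1657 / 9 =184.11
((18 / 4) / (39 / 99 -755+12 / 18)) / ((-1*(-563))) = -297 / 28014880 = -0.00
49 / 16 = 3.06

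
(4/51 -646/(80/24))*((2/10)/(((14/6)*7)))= -7057/2975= -2.37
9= 9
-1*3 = -3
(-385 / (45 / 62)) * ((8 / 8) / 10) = -2387 / 45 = -53.04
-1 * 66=-66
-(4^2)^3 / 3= -4096 / 3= -1365.33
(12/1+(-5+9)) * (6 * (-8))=-768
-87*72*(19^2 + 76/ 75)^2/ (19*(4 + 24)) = -6750987546/ 4375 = -1543082.87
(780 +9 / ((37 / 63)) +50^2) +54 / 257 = 31337237 / 9509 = 3295.53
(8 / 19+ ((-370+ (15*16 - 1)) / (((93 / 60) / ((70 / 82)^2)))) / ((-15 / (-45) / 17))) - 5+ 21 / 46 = -143248008933 / 45545014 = -3145.20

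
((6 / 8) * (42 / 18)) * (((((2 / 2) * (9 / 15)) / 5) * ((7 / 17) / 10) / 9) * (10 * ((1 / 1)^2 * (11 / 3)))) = 539 / 15300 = 0.04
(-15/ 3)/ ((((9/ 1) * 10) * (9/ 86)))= -43/ 81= -0.53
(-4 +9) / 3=5 / 3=1.67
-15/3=-5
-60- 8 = -68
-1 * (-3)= 3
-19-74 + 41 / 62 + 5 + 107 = 19.66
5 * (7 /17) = 35 /17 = 2.06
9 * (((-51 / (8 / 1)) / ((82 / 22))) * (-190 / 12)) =159885 / 656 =243.73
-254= -254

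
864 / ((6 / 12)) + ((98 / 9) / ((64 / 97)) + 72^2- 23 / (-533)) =1063559621 / 153504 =6928.55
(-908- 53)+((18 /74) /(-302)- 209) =-13073589 /11174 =-1170.00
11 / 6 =1.83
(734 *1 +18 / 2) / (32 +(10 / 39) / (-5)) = 28977 / 1246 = 23.26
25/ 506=0.05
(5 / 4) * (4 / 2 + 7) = 45 / 4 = 11.25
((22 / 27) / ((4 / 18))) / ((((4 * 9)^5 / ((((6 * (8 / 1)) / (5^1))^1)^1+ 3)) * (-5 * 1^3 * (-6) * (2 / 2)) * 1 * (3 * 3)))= 77 / 27209779200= 0.00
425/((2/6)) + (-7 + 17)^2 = 1375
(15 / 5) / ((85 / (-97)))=-3.42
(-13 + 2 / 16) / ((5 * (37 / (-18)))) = 927 / 740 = 1.25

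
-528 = -528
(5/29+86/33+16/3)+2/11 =7937/957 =8.29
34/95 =0.36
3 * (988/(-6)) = -494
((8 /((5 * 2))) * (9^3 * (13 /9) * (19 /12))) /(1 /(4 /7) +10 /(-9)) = 240084 /115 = 2087.69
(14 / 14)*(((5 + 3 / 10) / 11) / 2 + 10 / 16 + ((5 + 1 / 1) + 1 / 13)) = 6.94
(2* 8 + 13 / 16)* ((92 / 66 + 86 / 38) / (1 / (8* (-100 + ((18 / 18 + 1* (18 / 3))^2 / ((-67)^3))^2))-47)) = -1859875596650876561 / 1421754112100125474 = -1.31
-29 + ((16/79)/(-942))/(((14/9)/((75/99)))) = -27695999/955031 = -29.00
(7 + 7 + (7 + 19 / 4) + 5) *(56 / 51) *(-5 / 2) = -1435 / 17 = -84.41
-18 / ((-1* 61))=18 / 61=0.30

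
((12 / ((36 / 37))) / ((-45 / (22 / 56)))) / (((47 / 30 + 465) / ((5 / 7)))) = -2035 / 12345354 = -0.00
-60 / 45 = -4 / 3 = -1.33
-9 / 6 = -3 / 2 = -1.50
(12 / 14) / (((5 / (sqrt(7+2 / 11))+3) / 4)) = 1422 / 763 -30 * sqrt(869) / 763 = 0.70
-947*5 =-4735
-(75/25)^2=-9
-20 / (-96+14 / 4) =8 / 37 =0.22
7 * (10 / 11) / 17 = 70 / 187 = 0.37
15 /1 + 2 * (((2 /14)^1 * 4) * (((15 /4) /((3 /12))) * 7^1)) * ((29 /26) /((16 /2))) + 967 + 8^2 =27631 /26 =1062.73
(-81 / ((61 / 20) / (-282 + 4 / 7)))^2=55860746.01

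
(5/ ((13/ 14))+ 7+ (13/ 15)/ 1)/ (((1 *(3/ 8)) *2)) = 10336/ 585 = 17.67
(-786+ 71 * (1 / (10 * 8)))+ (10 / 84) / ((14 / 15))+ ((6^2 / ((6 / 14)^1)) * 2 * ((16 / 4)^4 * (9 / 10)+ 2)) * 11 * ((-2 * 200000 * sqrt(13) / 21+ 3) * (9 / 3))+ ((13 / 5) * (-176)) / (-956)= 3620565540133 / 936880 - 24541440000 * sqrt(13)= -88481555801.43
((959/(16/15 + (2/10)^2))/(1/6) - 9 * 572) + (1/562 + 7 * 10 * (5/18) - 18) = 22184573/419814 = 52.84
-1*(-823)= 823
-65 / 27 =-2.41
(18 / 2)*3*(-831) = -22437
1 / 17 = 0.06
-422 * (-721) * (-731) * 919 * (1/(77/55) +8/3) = -2073198627854/3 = -691066209284.67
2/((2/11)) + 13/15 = 178/15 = 11.87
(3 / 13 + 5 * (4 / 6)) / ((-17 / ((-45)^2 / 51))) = -31275 / 3757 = -8.32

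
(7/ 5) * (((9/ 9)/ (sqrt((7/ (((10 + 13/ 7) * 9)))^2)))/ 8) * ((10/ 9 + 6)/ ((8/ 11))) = 26.09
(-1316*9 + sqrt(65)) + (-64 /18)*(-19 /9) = -958756 /81 + sqrt(65) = -11828.43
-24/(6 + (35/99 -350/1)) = 2376/34021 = 0.07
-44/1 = -44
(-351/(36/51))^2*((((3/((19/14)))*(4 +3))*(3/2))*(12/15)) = 1744649361/380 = 4591182.53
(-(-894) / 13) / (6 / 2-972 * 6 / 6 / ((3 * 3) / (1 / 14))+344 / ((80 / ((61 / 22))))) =1376760 / 144313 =9.54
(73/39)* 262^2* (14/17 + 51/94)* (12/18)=10939039196/93483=117016.35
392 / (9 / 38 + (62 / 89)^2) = 117991216 / 217361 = 542.84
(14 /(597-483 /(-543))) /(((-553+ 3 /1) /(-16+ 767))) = -951517 /29759950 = -0.03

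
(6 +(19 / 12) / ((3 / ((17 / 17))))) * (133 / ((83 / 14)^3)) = 21440930 / 5146083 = 4.17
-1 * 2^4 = -16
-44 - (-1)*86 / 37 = -1542 / 37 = -41.68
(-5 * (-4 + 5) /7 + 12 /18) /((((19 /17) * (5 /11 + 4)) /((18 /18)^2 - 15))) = 374 /2793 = 0.13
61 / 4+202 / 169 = 11117 / 676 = 16.45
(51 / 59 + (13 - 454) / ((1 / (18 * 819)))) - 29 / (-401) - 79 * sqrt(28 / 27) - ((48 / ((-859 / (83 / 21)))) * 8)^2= -5561269406271546768 / 855418802371 - 158 * sqrt(21) / 9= -6501304.63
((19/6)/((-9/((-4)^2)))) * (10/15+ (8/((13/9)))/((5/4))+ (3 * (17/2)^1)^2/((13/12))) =-17941928/5265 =-3407.77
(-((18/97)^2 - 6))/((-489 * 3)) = -18710/4601001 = -0.00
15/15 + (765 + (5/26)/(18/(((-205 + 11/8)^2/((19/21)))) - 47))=5795794524251/7566351806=766.00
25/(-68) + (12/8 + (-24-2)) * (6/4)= -37.12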